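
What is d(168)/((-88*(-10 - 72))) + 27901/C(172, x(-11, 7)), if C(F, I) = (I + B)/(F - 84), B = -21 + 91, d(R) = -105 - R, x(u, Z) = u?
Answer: 17717342101/425744 ≈ 41615.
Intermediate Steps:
B = 70
C(F, I) = (70 + I)/(-84 + F) (C(F, I) = (I + 70)/(F - 84) = (70 + I)/(-84 + F))
d(168)/((-88*(-10 - 72))) + 27901/C(172, x(-11, 7)) = (-105 - 1*168)/((-88*(-10 - 72))) + 27901/(((70 - 11)/(-84 + 172))) = (-105 - 168)/((-88*(-82))) + 27901/((59/88)) = -273/7216 + 27901/(((1/88)*59)) = -273*1/7216 + 27901/(59/88) = -273/7216 + 27901*(88/59) = -273/7216 + 2455288/59 = 17717342101/425744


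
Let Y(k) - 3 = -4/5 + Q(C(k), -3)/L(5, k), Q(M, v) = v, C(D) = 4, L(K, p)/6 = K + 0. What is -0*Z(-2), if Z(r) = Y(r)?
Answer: 0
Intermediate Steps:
L(K, p) = 6*K (L(K, p) = 6*(K + 0) = 6*K)
Y(k) = 21/10 (Y(k) = 3 + (-4/5 - 3/(6*5)) = 3 + (-4*⅕ - 3/30) = 3 + (-⅘ - 3*1/30) = 3 + (-⅘ - ⅒) = 3 - 9/10 = 21/10)
Z(r) = 21/10
-0*Z(-2) = -0*21/10 = -79*0 = 0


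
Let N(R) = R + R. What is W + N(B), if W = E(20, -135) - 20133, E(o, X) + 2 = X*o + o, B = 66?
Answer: -22683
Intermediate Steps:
E(o, X) = -2 + o + X*o (E(o, X) = -2 + (X*o + o) = -2 + (o + X*o) = -2 + o + X*o)
N(R) = 2*R
W = -22815 (W = (-2 + 20 - 135*20) - 20133 = (-2 + 20 - 2700) - 20133 = -2682 - 20133 = -22815)
W + N(B) = -22815 + 2*66 = -22815 + 132 = -22683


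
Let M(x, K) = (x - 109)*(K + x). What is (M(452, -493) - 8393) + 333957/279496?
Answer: -6276028219/279496 ≈ -22455.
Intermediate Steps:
M(x, K) = (-109 + x)*(K + x)
(M(452, -493) - 8393) + 333957/279496 = ((452² - 109*(-493) - 109*452 - 493*452) - 8393) + 333957/279496 = ((204304 + 53737 - 49268 - 222836) - 8393) + 333957*(1/279496) = (-14063 - 8393) + 333957/279496 = -22456 + 333957/279496 = -6276028219/279496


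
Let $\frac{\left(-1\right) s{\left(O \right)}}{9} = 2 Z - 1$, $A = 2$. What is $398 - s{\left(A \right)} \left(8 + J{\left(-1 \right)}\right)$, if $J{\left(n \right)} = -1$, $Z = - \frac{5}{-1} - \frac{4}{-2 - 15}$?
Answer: $\frac{16909}{17} \approx 994.65$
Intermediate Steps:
$Z = \frac{89}{17}$ ($Z = \left(-5\right) \left(-1\right) - \frac{4}{-2 - 15} = 5 - \frac{4}{-17} = 5 - - \frac{4}{17} = 5 + \frac{4}{17} = \frac{89}{17} \approx 5.2353$)
$s{\left(O \right)} = - \frac{1449}{17}$ ($s{\left(O \right)} = - 9 \left(2 \cdot \frac{89}{17} - 1\right) = - 9 \left(\frac{178}{17} - 1\right) = \left(-9\right) \frac{161}{17} = - \frac{1449}{17}$)
$398 - s{\left(A \right)} \left(8 + J{\left(-1 \right)}\right) = 398 - - \frac{1449 \left(8 - 1\right)}{17} = 398 - \left(- \frac{1449}{17}\right) 7 = 398 - - \frac{10143}{17} = 398 + \frac{10143}{17} = \frac{16909}{17}$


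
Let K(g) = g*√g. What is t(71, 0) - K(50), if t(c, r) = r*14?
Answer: -250*√2 ≈ -353.55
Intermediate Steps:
K(g) = g^(3/2)
t(c, r) = 14*r
t(71, 0) - K(50) = 14*0 - 50^(3/2) = 0 - 250*√2 = -250*√2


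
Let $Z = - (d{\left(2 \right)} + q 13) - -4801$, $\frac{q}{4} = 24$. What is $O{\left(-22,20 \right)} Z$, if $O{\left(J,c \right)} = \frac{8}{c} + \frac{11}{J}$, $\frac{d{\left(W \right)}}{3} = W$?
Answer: $- \frac{3547}{10} \approx -354.7$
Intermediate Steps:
$q = 96$ ($q = 4 \cdot 24 = 96$)
$d{\left(W \right)} = 3 W$
$Z = 3547$ ($Z = - (3 \cdot 2 + 96 \cdot 13) - -4801 = - (6 + 1248) + 4801 = \left(-1\right) 1254 + 4801 = -1254 + 4801 = 3547$)
$O{\left(-22,20 \right)} Z = \left(\frac{8}{20} + \frac{11}{-22}\right) 3547 = \left(8 \cdot \frac{1}{20} + 11 \left(- \frac{1}{22}\right)\right) 3547 = \left(\frac{2}{5} - \frac{1}{2}\right) 3547 = \left(- \frac{1}{10}\right) 3547 = - \frac{3547}{10}$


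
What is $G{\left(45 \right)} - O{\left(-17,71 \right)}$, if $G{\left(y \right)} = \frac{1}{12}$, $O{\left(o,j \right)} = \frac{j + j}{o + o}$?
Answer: $\frac{869}{204} \approx 4.2598$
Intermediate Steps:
$O{\left(o,j \right)} = \frac{j}{o}$ ($O{\left(o,j \right)} = \frac{2 j}{2 o} = 2 j \frac{1}{2 o} = \frac{j}{o}$)
$G{\left(y \right)} = \frac{1}{12}$
$G{\left(45 \right)} - O{\left(-17,71 \right)} = \frac{1}{12} - \frac{71}{-17} = \frac{1}{12} - 71 \left(- \frac{1}{17}\right) = \frac{1}{12} - - \frac{71}{17} = \frac{1}{12} + \frac{71}{17} = \frac{869}{204}$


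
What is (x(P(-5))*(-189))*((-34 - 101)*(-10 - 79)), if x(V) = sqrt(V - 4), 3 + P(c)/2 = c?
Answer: -4541670*I*sqrt(5) ≈ -1.0155e+7*I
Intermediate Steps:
P(c) = -6 + 2*c
x(V) = sqrt(-4 + V)
(x(P(-5))*(-189))*((-34 - 101)*(-10 - 79)) = (sqrt(-4 + (-6 + 2*(-5)))*(-189))*((-34 - 101)*(-10 - 79)) = (sqrt(-4 + (-6 - 10))*(-189))*(-135*(-89)) = (sqrt(-4 - 16)*(-189))*12015 = (sqrt(-20)*(-189))*12015 = ((2*I*sqrt(5))*(-189))*12015 = -378*I*sqrt(5)*12015 = -4541670*I*sqrt(5)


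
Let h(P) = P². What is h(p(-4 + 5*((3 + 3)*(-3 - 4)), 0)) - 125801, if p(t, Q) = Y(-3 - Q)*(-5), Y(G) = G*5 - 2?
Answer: -118576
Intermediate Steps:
Y(G) = -2 + 5*G (Y(G) = 5*G - 2 = -2 + 5*G)
p(t, Q) = 85 + 25*Q (p(t, Q) = (-2 + 5*(-3 - Q))*(-5) = (-2 + (-15 - 5*Q))*(-5) = (-17 - 5*Q)*(-5) = 85 + 25*Q)
h(p(-4 + 5*((3 + 3)*(-3 - 4)), 0)) - 125801 = (85 + 25*0)² - 125801 = (85 + 0)² - 125801 = 85² - 125801 = 7225 - 125801 = -118576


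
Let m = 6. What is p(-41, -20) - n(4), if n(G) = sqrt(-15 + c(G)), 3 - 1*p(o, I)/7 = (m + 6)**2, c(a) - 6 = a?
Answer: -987 - I*sqrt(5) ≈ -987.0 - 2.2361*I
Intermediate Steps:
c(a) = 6 + a
p(o, I) = -987 (p(o, I) = 21 - 7*(6 + 6)**2 = 21 - 7*12**2 = 21 - 7*144 = 21 - 1008 = -987)
n(G) = sqrt(-9 + G) (n(G) = sqrt(-15 + (6 + G)) = sqrt(-9 + G))
p(-41, -20) - n(4) = -987 - sqrt(-9 + 4) = -987 - sqrt(-5) = -987 - I*sqrt(5)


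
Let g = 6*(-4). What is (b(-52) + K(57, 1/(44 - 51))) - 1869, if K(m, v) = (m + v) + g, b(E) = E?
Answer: -13217/7 ≈ -1888.1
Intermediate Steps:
g = -24
K(m, v) = -24 + m + v (K(m, v) = (m + v) - 24 = -24 + m + v)
(b(-52) + K(57, 1/(44 - 51))) - 1869 = (-52 + (-24 + 57 + 1/(44 - 51))) - 1869 = (-52 + (-24 + 57 + 1/(-7))) - 1869 = (-52 + (-24 + 57 - 1/7)) - 1869 = (-52 + 230/7) - 1869 = -134/7 - 1869 = -13217/7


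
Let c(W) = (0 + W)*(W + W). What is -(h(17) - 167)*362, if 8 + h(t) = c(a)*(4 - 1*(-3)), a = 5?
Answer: -63350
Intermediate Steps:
c(W) = 2*W² (c(W) = W*(2*W) = 2*W²)
h(t) = 342 (h(t) = -8 + (2*5²)*(4 - 1*(-3)) = -8 + (2*25)*(4 + 3) = -8 + 50*7 = -8 + 350 = 342)
-(h(17) - 167)*362 = -(342 - 167)*362 = -175*362 = -1*63350 = -63350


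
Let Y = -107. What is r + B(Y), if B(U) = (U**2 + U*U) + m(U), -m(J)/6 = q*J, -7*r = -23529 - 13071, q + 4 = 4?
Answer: 196886/7 ≈ 28127.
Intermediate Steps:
q = 0 (q = -4 + 4 = 0)
r = 36600/7 (r = -(-23529 - 13071)/7 = -1/7*(-36600) = 36600/7 ≈ 5228.6)
m(J) = 0 (m(J) = -0*J = -6*0 = 0)
B(U) = 2*U**2 (B(U) = (U**2 + U*U) + 0 = (U**2 + U**2) + 0 = 2*U**2 + 0 = 2*U**2)
r + B(Y) = 36600/7 + 2*(-107)**2 = 36600/7 + 2*11449 = 36600/7 + 22898 = 196886/7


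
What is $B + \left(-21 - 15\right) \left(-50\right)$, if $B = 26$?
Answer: $1826$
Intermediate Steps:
$B + \left(-21 - 15\right) \left(-50\right) = 26 + \left(-21 - 15\right) \left(-50\right) = 26 - -1800 = 26 + 1800 = 1826$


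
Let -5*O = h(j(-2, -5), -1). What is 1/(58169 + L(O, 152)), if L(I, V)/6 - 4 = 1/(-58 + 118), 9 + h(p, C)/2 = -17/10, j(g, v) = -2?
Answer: 10/581931 ≈ 1.7184e-5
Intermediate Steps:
h(p, C) = -107/5 (h(p, C) = -18 + 2*(-17/10) = -18 - 17/5 = -107/5)
O = 107/25 (O = -⅕*(-107/5) = 107/25 ≈ 4.2800)
L(I, V) = 241/10 (L(I, V) = 24 + 6/(-58 + 118) = 24 + 6/60 = 24 + 6*(1/60) = 24 + ⅒ = 241/10)
1/(58169 + L(O, 152)) = 1/(58169 + 241/10) = 1/(581931/10) = 10/581931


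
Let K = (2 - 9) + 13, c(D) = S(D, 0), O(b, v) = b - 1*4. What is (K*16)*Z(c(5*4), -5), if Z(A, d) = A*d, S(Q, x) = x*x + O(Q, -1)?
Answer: -7680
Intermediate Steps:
O(b, v) = -4 + b (O(b, v) = b - 4 = -4 + b)
S(Q, x) = -4 + Q + x² (S(Q, x) = x*x + (-4 + Q) = x² + (-4 + Q) = -4 + Q + x²)
c(D) = -4 + D (c(D) = -4 + D + 0² = -4 + D + 0 = -4 + D)
K = 6 (K = -7 + 13 = 6)
(K*16)*Z(c(5*4), -5) = (6*16)*((-4 + 5*4)*(-5)) = 96*((-4 + 20)*(-5)) = 96*(16*(-5)) = 96*(-80) = -7680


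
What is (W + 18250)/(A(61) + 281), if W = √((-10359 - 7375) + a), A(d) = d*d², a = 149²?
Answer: 9125/113631 + √4467/227262 ≈ 0.080598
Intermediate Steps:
a = 22201
A(d) = d³
W = √4467 (W = √((-10359 - 7375) + 22201) = √(-17734 + 22201) = √4467 ≈ 66.836)
(W + 18250)/(A(61) + 281) = (√4467 + 18250)/(61³ + 281) = (18250 + √4467)/(226981 + 281) = (18250 + √4467)/227262 = (18250 + √4467)*(1/227262) = 9125/113631 + √4467/227262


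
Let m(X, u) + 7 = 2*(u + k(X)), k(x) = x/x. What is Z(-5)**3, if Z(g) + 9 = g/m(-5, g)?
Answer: -17576/27 ≈ -650.96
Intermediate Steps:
k(x) = 1
m(X, u) = -5 + 2*u (m(X, u) = -7 + 2*(u + 1) = -7 + 2*(1 + u) = -7 + (2 + 2*u) = -5 + 2*u)
Z(g) = -9 + g/(-5 + 2*g)
Z(-5)**3 = ((45 - 17*(-5))/(-5 + 2*(-5)))**3 = ((45 + 85)/(-5 - 10))**3 = (130/(-15))**3 = (-1/15*130)**3 = (-26/3)**3 = -17576/27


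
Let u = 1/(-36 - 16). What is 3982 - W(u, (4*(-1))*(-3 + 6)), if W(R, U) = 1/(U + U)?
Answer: 95569/24 ≈ 3982.0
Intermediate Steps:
u = -1/52 (u = 1/(-52) = -1/52 ≈ -0.019231)
W(R, U) = 1/(2*U)
3982 - W(u, (4*(-1))*(-3 + 6)) = 3982 - 1/(2*((4*(-1))*(-3 + 6))) = 3982 - 1/(2*((-4*3))) = 3982 - 1/(2*(-12)) = 3982 - (-1)/(2*12) = 3982 - 1*(-1/24) = 3982 + 1/24 = 95569/24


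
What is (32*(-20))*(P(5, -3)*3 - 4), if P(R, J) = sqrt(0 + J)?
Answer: 2560 - 1920*I*sqrt(3) ≈ 2560.0 - 3325.5*I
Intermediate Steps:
P(R, J) = sqrt(J)
(32*(-20))*(P(5, -3)*3 - 4) = (32*(-20))*(sqrt(-3)*3 - 4) = -640*((I*sqrt(3))*3 - 4) = -640*(3*I*sqrt(3) - 4) = -640*(-4 + 3*I*sqrt(3)) = 2560 - 1920*I*sqrt(3)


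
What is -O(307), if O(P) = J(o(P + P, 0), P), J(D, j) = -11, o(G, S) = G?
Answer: 11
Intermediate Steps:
O(P) = -11
-O(307) = -1*(-11) = 11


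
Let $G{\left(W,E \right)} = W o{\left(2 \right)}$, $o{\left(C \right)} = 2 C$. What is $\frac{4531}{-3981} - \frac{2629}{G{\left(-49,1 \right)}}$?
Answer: $\frac{9577973}{780276} \approx 12.275$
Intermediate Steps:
$G{\left(W,E \right)} = 4 W$ ($G{\left(W,E \right)} = W 2 \cdot 2 = W 4 = 4 W$)
$\frac{4531}{-3981} - \frac{2629}{G{\left(-49,1 \right)}} = \frac{4531}{-3981} - \frac{2629}{4 \left(-49\right)} = 4531 \left(- \frac{1}{3981}\right) - \frac{2629}{-196} = - \frac{4531}{3981} - - \frac{2629}{196} = - \frac{4531}{3981} + \frac{2629}{196} = \frac{9577973}{780276}$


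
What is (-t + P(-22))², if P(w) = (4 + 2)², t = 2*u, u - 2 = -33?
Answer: 9604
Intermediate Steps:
u = -31 (u = 2 - 33 = -31)
t = -62 (t = 2*(-31) = -62)
P(w) = 36 (P(w) = 6² = 36)
(-t + P(-22))² = (-1*(-62) + 36)² = (62 + 36)² = 98² = 9604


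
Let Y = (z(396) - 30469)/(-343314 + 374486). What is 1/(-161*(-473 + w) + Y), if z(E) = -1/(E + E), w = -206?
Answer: 24688224/2698867828007 ≈ 9.1476e-6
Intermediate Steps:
z(E) = -1/(2*E)
Y = -24131449/24688224 (Y = (-1/2/396 - 30469)/(-343314 + 374486) = (-1/2*1/396 - 30469)/31172 = (-1/792 - 30469)*(1/31172) = -24131449/792*1/31172 = -24131449/24688224 ≈ -0.97745)
1/(-161*(-473 + w) + Y) = 1/(-161*(-473 - 206) - 24131449/24688224) = 1/(-161*(-679) - 24131449/24688224) = 1/(109319 - 24131449/24688224) = 1/(2698867828007/24688224) = 24688224/2698867828007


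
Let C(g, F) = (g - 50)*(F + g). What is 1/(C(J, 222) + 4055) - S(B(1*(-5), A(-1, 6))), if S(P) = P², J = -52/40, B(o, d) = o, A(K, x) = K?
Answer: -18167375/726691 ≈ -25.000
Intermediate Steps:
J = -13/10 (J = -52*1/40 = -13/10 ≈ -1.3000)
C(g, F) = (-50 + g)*(F + g)
1/(C(J, 222) + 4055) - S(B(1*(-5), A(-1, 6))) = 1/(((-13/10)² - 50*222 - 50*(-13/10) + 222*(-13/10)) + 4055) - (1*(-5))² = 1/((169/100 - 11100 + 65 - 1443/5) + 4055) - 1*(-5)² = 1/(-1132191/100 + 4055) - 1*25 = 1/(-726691/100) - 25 = -100/726691 - 25 = -18167375/726691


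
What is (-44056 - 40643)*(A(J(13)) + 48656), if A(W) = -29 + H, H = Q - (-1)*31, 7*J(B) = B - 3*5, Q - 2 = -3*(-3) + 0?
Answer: -4122215631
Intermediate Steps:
Q = 11 (Q = 2 + (-3*(-3) + 0) = 2 + (9 + 0) = 2 + 9 = 11)
J(B) = -15/7 + B/7 (J(B) = (B - 3*5)/7 = (B - 15)/7 = (-15 + B)/7 = -15/7 + B/7)
H = 42 (H = 11 - (-1)*31 = 11 - 1*(-31) = 11 + 31 = 42)
A(W) = 13 (A(W) = -29 + 42 = 13)
(-44056 - 40643)*(A(J(13)) + 48656) = (-44056 - 40643)*(13 + 48656) = -84699*48669 = -4122215631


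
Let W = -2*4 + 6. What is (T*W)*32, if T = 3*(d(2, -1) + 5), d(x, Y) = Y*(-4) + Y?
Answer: -1536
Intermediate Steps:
W = -2 (W = -8 + 6 = -2)
d(x, Y) = -3*Y (d(x, Y) = -4*Y + Y = -3*Y)
T = 24 (T = 3*(-3*(-1) + 5) = 3*(3 + 5) = 3*8 = 24)
(T*W)*32 = (24*(-2))*32 = -48*32 = -1536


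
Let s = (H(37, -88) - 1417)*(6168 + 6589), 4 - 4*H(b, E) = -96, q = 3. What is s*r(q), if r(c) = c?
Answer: -53273232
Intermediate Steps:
H(b, E) = 25 (H(b, E) = 1 - 1/4*(-96) = 1 + 24 = 25)
s = -17757744 (s = (25 - 1417)*(6168 + 6589) = -1392*12757 = -17757744)
s*r(q) = -17757744*3 = -53273232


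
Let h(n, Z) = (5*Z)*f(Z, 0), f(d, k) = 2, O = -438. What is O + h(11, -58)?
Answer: -1018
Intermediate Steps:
h(n, Z) = 10*Z (h(n, Z) = (5*Z)*2 = 10*Z)
O + h(11, -58) = -438 + 10*(-58) = -438 - 580 = -1018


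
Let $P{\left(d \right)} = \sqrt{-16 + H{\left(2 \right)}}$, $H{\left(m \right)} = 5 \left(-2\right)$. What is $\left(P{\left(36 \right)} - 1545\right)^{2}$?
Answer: $\left(1545 - i \sqrt{26}\right)^{2} \approx 2.387 \cdot 10^{6} - 1.576 \cdot 10^{4} i$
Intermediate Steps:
$H{\left(m \right)} = -10$
$P{\left(d \right)} = i \sqrt{26}$ ($P{\left(d \right)} = \sqrt{-16 - 10} = \sqrt{-26} = i \sqrt{26}$)
$\left(P{\left(36 \right)} - 1545\right)^{2} = \left(i \sqrt{26} - 1545\right)^{2} = \left(-1545 + i \sqrt{26}\right)^{2}$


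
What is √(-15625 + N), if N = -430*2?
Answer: I*√16485 ≈ 128.39*I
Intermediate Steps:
N = -860
√(-15625 + N) = √(-15625 - 860) = √(-16485) = I*√16485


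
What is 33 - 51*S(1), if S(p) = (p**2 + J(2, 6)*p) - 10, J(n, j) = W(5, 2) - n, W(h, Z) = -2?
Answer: 696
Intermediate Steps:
J(n, j) = -2 - n
S(p) = -10 + p**2 - 4*p (S(p) = (p**2 + (-2 - 1*2)*p) - 10 = (p**2 + (-2 - 2)*p) - 10 = (p**2 - 4*p) - 10 = -10 + p**2 - 4*p)
33 - 51*S(1) = 33 - 51*(-10 + 1**2 - 4*1) = 33 - 51*(-10 + 1 - 4) = 33 - 51*(-13) = 33 + 663 = 696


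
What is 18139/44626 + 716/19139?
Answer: 379114537/854097014 ≈ 0.44388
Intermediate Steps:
18139/44626 + 716/19139 = 379114537/854097014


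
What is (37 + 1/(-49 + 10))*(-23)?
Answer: -33166/39 ≈ -850.41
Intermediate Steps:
(37 + 1/(-49 + 10))*(-23) = (37 + 1/(-39))*(-23) = (37 - 1/39)*(-23) = (1442/39)*(-23) = -33166/39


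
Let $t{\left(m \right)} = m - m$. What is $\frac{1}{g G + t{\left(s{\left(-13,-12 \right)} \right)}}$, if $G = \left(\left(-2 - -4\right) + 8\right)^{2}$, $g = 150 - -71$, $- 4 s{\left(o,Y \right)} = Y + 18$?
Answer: $\frac{1}{22100} \approx 4.5249 \cdot 10^{-5}$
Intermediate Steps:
$s{\left(o,Y \right)} = - \frac{9}{2} - \frac{Y}{4}$ ($s{\left(o,Y \right)} = - \frac{Y + 18}{4} = - \frac{18 + Y}{4} = - \frac{9}{2} - \frac{Y}{4}$)
$g = 221$ ($g = 150 + 71 = 221$)
$G = 100$ ($G = \left(\left(-2 + 4\right) + 8\right)^{2} = \left(2 + 8\right)^{2} = 10^{2} = 100$)
$t{\left(m \right)} = 0$
$\frac{1}{g G + t{\left(s{\left(-13,-12 \right)} \right)}} = \frac{1}{221 \cdot 100 + 0} = \frac{1}{22100 + 0} = \frac{1}{22100}$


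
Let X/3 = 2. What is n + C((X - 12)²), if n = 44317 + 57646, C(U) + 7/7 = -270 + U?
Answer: 101728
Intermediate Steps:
X = 6 (X = 3*2 = 6)
C(U) = -271 + U (C(U) = -1 + (-270 + U) = -271 + U)
n = 101963
n + C((X - 12)²) = 101963 + (-271 + (6 - 12)²) = 101963 + (-271 + (-6)²) = 101963 + (-271 + 36) = 101963 - 235 = 101728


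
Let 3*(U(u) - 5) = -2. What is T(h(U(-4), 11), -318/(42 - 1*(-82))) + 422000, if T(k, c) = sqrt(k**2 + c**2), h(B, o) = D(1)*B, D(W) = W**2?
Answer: 422000 + sqrt(877165)/186 ≈ 4.2201e+5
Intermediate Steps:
U(u) = 13/3 (U(u) = 5 + (1/3)*(-2) = 5 - 2/3 = 13/3)
h(B, o) = B (h(B, o) = 1**2*B = 1*B = B)
T(k, c) = sqrt(c**2 + k**2)
T(h(U(-4), 11), -318/(42 - 1*(-82))) + 422000 = sqrt((-318/(42 - 1*(-82)))**2 + (13/3)**2) + 422000 = sqrt((-318/(42 + 82))**2 + 169/9) + 422000 = sqrt((-318/124)**2 + 169/9) + 422000 = sqrt((-318*1/124)**2 + 169/9) + 422000 = sqrt((-159/62)**2 + 169/9) + 422000 = sqrt(25281/3844 + 169/9) + 422000 = sqrt(877165/34596) + 422000 = sqrt(877165)/186 + 422000 = 422000 + sqrt(877165)/186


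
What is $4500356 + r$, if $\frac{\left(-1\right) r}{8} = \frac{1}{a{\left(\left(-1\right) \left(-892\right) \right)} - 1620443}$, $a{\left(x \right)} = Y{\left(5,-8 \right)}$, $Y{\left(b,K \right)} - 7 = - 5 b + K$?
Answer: $\frac{7292687386972}{1620469} \approx 4.5004 \cdot 10^{6}$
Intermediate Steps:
$Y{\left(b,K \right)} = 7 + K - 5 b$ ($Y{\left(b,K \right)} = 7 + \left(- 5 b + K\right) = 7 + \left(K - 5 b\right) = 7 + K - 5 b$)
$a{\left(x \right)} = -26$ ($a{\left(x \right)} = 7 - 8 - 25 = -26$)
$r = \frac{8}{1620469}$ ($r = - \frac{8}{-26 - 1620443} = - \frac{8}{-1620469} = \left(-8\right) \left(- \frac{1}{1620469}\right) = \frac{8}{1620469} \approx 4.9368 \cdot 10^{-6}$)
$4500356 + r = 4500356 + \frac{8}{1620469} = \frac{7292687386972}{1620469}$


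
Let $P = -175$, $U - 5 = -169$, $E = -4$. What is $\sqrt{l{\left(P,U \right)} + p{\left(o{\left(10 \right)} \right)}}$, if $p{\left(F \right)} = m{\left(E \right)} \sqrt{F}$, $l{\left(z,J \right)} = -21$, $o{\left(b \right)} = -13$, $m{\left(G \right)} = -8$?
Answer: $\sqrt{-21 - 8 i \sqrt{13}} \approx 2.7092 - 5.3235 i$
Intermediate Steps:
$U = -164$ ($U = 5 - 169 = -164$)
$p{\left(F \right)} = - 8 \sqrt{F}$
$\sqrt{l{\left(P,U \right)} + p{\left(o{\left(10 \right)} \right)}} = \sqrt{-21 - 8 \sqrt{-13}} = \sqrt{-21 - 8 i \sqrt{13}}$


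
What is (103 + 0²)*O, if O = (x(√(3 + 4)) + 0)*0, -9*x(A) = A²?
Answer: 0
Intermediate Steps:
x(A) = -A²/9
O = 0 (O = (-(√(3 + 4))²/9 + 0)*0 = (-(√7)²/9 + 0)*0 = (-⅑*7 + 0)*0 = (-7/9 + 0)*0 = -7/9*0 = 0)
(103 + 0²)*O = (103 + 0²)*0 = (103 + 0)*0 = 103*0 = 0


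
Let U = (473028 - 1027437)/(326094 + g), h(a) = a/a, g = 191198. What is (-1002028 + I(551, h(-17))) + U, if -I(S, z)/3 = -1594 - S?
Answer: -515012848565/517292 ≈ -9.9559e+5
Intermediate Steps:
h(a) = 1
U = -554409/517292 (U = (473028 - 1027437)/(326094 + 191198) = -554409/517292 ≈ -1.0718)
I(S, z) = 4782 + 3*S (I(S, z) = -3*(-1594 - S) = 4782 + 3*S)
(-1002028 + I(551, h(-17))) + U = (-1002028 + (4782 + 3*551)) - 554409/517292 = (-1002028 + (4782 + 1653)) - 554409/517292 = (-1002028 + 6435) - 554409/517292 = -995593 - 554409/517292 = -515012848565/517292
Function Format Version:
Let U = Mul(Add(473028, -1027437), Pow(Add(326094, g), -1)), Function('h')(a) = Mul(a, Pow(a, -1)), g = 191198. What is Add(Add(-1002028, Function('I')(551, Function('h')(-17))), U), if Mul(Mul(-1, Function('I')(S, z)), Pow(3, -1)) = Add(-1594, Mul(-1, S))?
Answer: Rational(-515012848565, 517292) ≈ -9.9559e+5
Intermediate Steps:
Function('h')(a) = 1
U = Rational(-554409, 517292) (U = Mul(Add(473028, -1027437), Pow(Add(326094, 191198), -1)) = Mul(-554409, Pow(517292, -1)) = Mul(-554409, Rational(1, 517292)) = Rational(-554409, 517292) ≈ -1.0718)
Function('I')(S, z) = Add(4782, Mul(3, S)) (Function('I')(S, z) = Mul(-3, Add(-1594, Mul(-1, S))) = Add(4782, Mul(3, S)))
Add(Add(-1002028, Function('I')(551, Function('h')(-17))), U) = Add(Add(-1002028, Add(4782, Mul(3, 551))), Rational(-554409, 517292)) = Add(Add(-1002028, Add(4782, 1653)), Rational(-554409, 517292)) = Add(Add(-1002028, 6435), Rational(-554409, 517292)) = Add(-995593, Rational(-554409, 517292)) = Rational(-515012848565, 517292)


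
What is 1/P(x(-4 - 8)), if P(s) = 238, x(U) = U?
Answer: 1/238 ≈ 0.0042017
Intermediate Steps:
1/P(x(-4 - 8)) = 1/238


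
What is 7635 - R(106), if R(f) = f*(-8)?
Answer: 8483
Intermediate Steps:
R(f) = -8*f
7635 - R(106) = 7635 - (-8)*106 = 7635 - 1*(-848) = 7635 + 848 = 8483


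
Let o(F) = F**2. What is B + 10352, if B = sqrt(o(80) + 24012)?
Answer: 10352 + 2*sqrt(7603) ≈ 10526.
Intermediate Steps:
B = 2*sqrt(7603) (B = sqrt(80**2 + 24012) = sqrt(6400 + 24012) = sqrt(30412) = 2*sqrt(7603) ≈ 174.39)
B + 10352 = 2*sqrt(7603) + 10352 = 10352 + 2*sqrt(7603)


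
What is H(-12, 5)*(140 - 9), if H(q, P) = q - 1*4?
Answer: -2096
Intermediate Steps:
H(q, P) = -4 + q (H(q, P) = q - 4 = -4 + q)
H(-12, 5)*(140 - 9) = (-4 - 12)*(140 - 9) = -16*131 = -2096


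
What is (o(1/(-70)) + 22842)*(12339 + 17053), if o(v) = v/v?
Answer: 671401456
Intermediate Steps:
o(v) = 1
(o(1/(-70)) + 22842)*(12339 + 17053) = (1 + 22842)*(12339 + 17053) = 22843*29392 = 671401456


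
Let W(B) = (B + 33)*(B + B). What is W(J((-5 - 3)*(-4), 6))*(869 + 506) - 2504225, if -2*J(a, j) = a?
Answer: -3252225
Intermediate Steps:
J(a, j) = -a/2
W(B) = 2*B*(33 + B) (W(B) = (33 + B)*(2*B) = 2*B*(33 + B))
W(J((-5 - 3)*(-4), 6))*(869 + 506) - 2504225 = (2*(-(-5 - 3)*(-4)/2)*(33 - (-5 - 3)*(-4)/2))*(869 + 506) - 2504225 = (2*(-(-4)*(-4))*(33 - (-4)*(-4)))*1375 - 2504225 = (2*(-½*32)*(33 - ½*32))*1375 - 2504225 = (2*(-16)*(33 - 16))*1375 - 2504225 = (2*(-16)*17)*1375 - 2504225 = -544*1375 - 2504225 = -748000 - 2504225 = -3252225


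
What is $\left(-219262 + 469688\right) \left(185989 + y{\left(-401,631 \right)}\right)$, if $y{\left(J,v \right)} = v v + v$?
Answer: $146444366706$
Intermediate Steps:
$y{\left(J,v \right)} = v + v^{2}$ ($y{\left(J,v \right)} = v^{2} + v = v + v^{2}$)
$\left(-219262 + 469688\right) \left(185989 + y{\left(-401,631 \right)}\right) = \left(-219262 + 469688\right) \left(185989 + 631 \left(1 + 631\right)\right) = 250426 \left(185989 + 631 \cdot 632\right) = 250426 \left(185989 + 398792\right) = 250426 \cdot 584781 = 146444366706$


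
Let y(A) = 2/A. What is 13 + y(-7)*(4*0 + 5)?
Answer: 81/7 ≈ 11.571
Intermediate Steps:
13 + y(-7)*(4*0 + 5) = 13 + (2/(-7))*(4*0 + 5) = 13 + (2*(-⅐))*(0 + 5) = 13 - 2/7*5 = 13 - 10/7 = 81/7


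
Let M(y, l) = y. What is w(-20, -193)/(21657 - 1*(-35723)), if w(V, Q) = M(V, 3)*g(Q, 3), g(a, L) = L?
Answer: -3/2869 ≈ -0.0010457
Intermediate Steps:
w(V, Q) = 3*V (w(V, Q) = V*3 = 3*V)
w(-20, -193)/(21657 - 1*(-35723)) = (3*(-20))/(21657 - 1*(-35723)) = -60/(21657 + 35723) = -60/57380 = -60*1/57380 = -3/2869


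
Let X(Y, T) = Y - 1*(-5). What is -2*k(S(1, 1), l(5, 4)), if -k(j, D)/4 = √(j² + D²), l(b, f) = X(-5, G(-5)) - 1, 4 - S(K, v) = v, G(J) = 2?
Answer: 8*√10 ≈ 25.298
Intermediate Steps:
X(Y, T) = 5 + Y (X(Y, T) = Y + 5 = 5 + Y)
S(K, v) = 4 - v
l(b, f) = -1 (l(b, f) = (5 - 5) - 1 = 0 - 1 = -1)
k(j, D) = -4*√(D² + j²) (k(j, D) = -4*√(j² + D²) = -4*√(D² + j²))
-2*k(S(1, 1), l(5, 4)) = -(-8)*√((-1)² + (4 - 1*1)²) = -(-8)*√(1 + (4 - 1)²) = -(-8)*√(1 + 3²) = -(-8)*√(1 + 9) = -(-8)*√10 = 8*√10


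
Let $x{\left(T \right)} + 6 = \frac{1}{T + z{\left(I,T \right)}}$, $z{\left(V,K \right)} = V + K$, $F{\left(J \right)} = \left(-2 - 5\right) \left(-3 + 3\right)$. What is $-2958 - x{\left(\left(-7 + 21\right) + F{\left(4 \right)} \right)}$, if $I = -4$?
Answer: $- \frac{70849}{24} \approx -2952.0$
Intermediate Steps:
$F{\left(J \right)} = 0$ ($F{\left(J \right)} = \left(-7\right) 0 = 0$)
$z{\left(V,K \right)} = K + V$
$x{\left(T \right)} = -6 + \frac{1}{-4 + 2 T}$ ($x{\left(T \right)} = -6 + \frac{1}{T + \left(T - 4\right)} = -6 + \frac{1}{T + \left(-4 + T\right)} = -6 + \frac{1}{-4 + 2 T}$)
$-2958 - x{\left(\left(-7 + 21\right) + F{\left(4 \right)} \right)} = -2958 - \frac{25 - 12 \left(\left(-7 + 21\right) + 0\right)}{2 \left(-2 + \left(\left(-7 + 21\right) + 0\right)\right)} = -2958 - \frac{25 - 12 \left(14 + 0\right)}{2 \left(-2 + \left(14 + 0\right)\right)} = -2958 - \frac{25 - 168}{2 \left(-2 + 14\right)} = -2958 - \frac{25 - 168}{2 \cdot 12} = -2958 - \frac{1}{2} \cdot \frac{1}{12} \left(-143\right) = -2958 - - \frac{143}{24} = -2958 + \frac{143}{24} = - \frac{70849}{24}$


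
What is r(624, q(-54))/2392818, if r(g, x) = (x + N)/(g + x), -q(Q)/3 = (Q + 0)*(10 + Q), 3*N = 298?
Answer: 10543/23344332408 ≈ 4.5163e-7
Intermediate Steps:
N = 298/3 (N = (⅓)*298 = 298/3 ≈ 99.333)
q(Q) = -3*Q*(10 + Q) (q(Q) = -3*(Q + 0)*(10 + Q) = -3*Q*(10 + Q))
r(g, x) = (298/3 + x)/(g + x) (r(g, x) = (x + 298/3)/(g + x) = (298/3 + x)/(g + x))
r(624, q(-54))/2392818 = ((298/3 - 3*(-54)*(10 - 54))/(624 - 3*(-54)*(10 - 54)))/2392818 = ((298/3 - 3*(-54)*(-44))/(624 - 3*(-54)*(-44)))*(1/2392818) = ((298/3 - 7128)/(624 - 7128))*(1/2392818) = (-21086/3/(-6504))*(1/2392818) = -1/6504*(-21086/3)*(1/2392818) = (10543/9756)*(1/2392818) = 10543/23344332408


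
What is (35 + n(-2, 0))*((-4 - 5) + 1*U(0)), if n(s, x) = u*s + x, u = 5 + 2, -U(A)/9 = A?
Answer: -189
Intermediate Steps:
U(A) = -9*A
u = 7
n(s, x) = x + 7*s (n(s, x) = 7*s + x = x + 7*s)
(35 + n(-2, 0))*((-4 - 5) + 1*U(0)) = (35 + (0 + 7*(-2)))*((-4 - 5) + 1*(-9*0)) = (35 + (0 - 14))*(-9 + 1*0) = (35 - 14)*(-9 + 0) = 21*(-9) = -189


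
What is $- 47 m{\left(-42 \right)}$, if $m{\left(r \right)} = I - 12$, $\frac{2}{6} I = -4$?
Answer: $1128$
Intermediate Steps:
$I = -12$ ($I = 3 \left(-4\right) = -12$)
$m{\left(r \right)} = -24$ ($m{\left(r \right)} = -12 - 12 = -24$)
$- 47 m{\left(-42 \right)} = \left(-47\right) \left(-24\right) = 1128$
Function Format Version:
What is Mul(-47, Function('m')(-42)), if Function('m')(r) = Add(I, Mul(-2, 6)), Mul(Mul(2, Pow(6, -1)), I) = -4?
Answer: 1128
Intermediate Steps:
I = -12 (I = Mul(3, -4) = -12)
Function('m')(r) = -24 (Function('m')(r) = Add(-12, Mul(-2, 6)) = Add(-12, -12) = -24)
Mul(-47, Function('m')(-42)) = Mul(-47, -24) = 1128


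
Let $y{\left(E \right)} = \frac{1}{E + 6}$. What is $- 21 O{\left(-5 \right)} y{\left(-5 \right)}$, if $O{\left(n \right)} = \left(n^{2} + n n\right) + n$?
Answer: $-945$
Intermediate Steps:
$y{\left(E \right)} = \frac{1}{6 + E}$
$O{\left(n \right)} = n + 2 n^{2}$ ($O{\left(n \right)} = \left(n^{2} + n^{2}\right) + n = 2 n^{2} + n = n + 2 n^{2}$)
$- 21 O{\left(-5 \right)} y{\left(-5 \right)} = \frac{\left(-21\right) \left(- 5 \left(1 + 2 \left(-5\right)\right)\right)}{6 - 5} = \frac{\left(-21\right) \left(- 5 \left(1 - 10\right)\right)}{1} = - 21 \left(\left(-5\right) \left(-9\right)\right) 1 = \left(-21\right) 45 \cdot 1 = \left(-945\right) 1 = -945$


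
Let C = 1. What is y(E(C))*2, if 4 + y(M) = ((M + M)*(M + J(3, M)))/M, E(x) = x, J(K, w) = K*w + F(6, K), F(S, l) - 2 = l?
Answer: 28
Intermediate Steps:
F(S, l) = 2 + l
J(K, w) = 2 + K + K*w (J(K, w) = K*w + (2 + K) = 2 + K + K*w)
y(M) = 6 + 8*M (y(M) = -4 + ((M + M)*(M + (2 + 3 + 3*M)))/M = -4 + ((2*M)*(M + (5 + 3*M)))/M = -4 + ((2*M)*(5 + 4*M))/M = -4 + (2*M*(5 + 4*M))/M = -4 + (10 + 8*M) = 6 + 8*M)
y(E(C))*2 = (6 + 8*1)*2 = (6 + 8)*2 = 14*2 = 28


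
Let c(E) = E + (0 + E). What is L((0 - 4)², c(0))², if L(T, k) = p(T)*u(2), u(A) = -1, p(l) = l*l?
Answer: 65536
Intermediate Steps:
p(l) = l²
c(E) = 2*E (c(E) = E + E = 2*E)
L(T, k) = -T² (L(T, k) = T²*(-1) = -T²)
L((0 - 4)², c(0))² = (-((0 - 4)²)²)² = (-((-4)²)²)² = (-1*16²)² = (-1*256)² = (-256)² = 65536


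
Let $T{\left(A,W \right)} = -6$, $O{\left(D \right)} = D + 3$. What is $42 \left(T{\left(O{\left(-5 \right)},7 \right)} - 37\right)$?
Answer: $-1806$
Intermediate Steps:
$O{\left(D \right)} = 3 + D$
$42 \left(T{\left(O{\left(-5 \right)},7 \right)} - 37\right) = 42 \left(-6 - 37\right) = 42 \left(-43\right) = -1806$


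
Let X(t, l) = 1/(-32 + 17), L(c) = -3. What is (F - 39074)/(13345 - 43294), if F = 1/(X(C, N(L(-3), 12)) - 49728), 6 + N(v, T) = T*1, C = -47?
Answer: 29146117169/22339588029 ≈ 1.3047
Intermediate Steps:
N(v, T) = -6 + T (N(v, T) = -6 + T*1 = -6 + T)
X(t, l) = -1/15 (X(t, l) = 1/(-15) = -1/15)
F = -15/745921 (F = 1/(-1/15 - 49728) = 1/(-745921/15) = -15/745921 ≈ -2.0109e-5)
(F - 39074)/(13345 - 43294) = (-15/745921 - 39074)/(13345 - 43294) = -29146117169/745921/(-29949) = -29146117169/745921*(-1/29949) = 29146117169/22339588029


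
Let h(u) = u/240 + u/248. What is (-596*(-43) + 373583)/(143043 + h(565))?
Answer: 594025968/212854877 ≈ 2.7908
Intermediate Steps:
h(u) = 61*u/7440 (h(u) = u*(1/240) + u*(1/248) = u/240 + u/248 = 61*u/7440)
(-596*(-43) + 373583)/(143043 + h(565)) = (-596*(-43) + 373583)/(143043 + (61/7440)*565) = (25628 + 373583)/(143043 + 6893/1488) = 399211/(212854877/1488) = 399211*(1488/212854877) = 594025968/212854877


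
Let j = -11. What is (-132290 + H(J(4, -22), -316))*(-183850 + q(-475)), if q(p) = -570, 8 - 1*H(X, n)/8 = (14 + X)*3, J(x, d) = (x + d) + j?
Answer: 24318727720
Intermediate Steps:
J(x, d) = -11 + d + x (J(x, d) = (x + d) - 11 = (d + x) - 11 = -11 + d + x)
H(X, n) = -272 - 24*X (H(X, n) = 64 - 8*(14 + X)*3 = 64 - 8*(42 + 3*X) = 64 + (-336 - 24*X) = -272 - 24*X)
(-132290 + H(J(4, -22), -316))*(-183850 + q(-475)) = (-132290 + (-272 - 24*(-11 - 22 + 4)))*(-183850 - 570) = (-132290 + (-272 - 24*(-29)))*(-184420) = (-132290 + (-272 + 696))*(-184420) = (-132290 + 424)*(-184420) = -131866*(-184420) = 24318727720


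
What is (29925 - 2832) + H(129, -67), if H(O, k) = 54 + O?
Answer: 27276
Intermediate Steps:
(29925 - 2832) + H(129, -67) = (29925 - 2832) + (54 + 129) = 27093 + 183 = 27276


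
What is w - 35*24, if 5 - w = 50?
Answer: -885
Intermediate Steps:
w = -45 (w = 5 - 1*50 = 5 - 50 = -45)
w - 35*24 = -45 - 35*24 = -45 - 840 = -885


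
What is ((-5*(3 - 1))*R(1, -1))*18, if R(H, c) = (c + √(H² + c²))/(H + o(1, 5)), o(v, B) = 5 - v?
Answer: 36 - 36*√2 ≈ -14.912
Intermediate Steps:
R(H, c) = (c + √(H² + c²))/(4 + H) (R(H, c) = (c + √(H² + c²))/(H + (5 - 1*1)) = (c + √(H² + c²))/(H + (5 - 1)) = (c + √(H² + c²))/(H + 4) = (c + √(H² + c²))/(4 + H))
((-5*(3 - 1))*R(1, -1))*18 = ((-5*(3 - 1))*((-1 + √(1² + (-1)²))/(4 + 1)))*18 = ((-5*2)*((-1 + √(1 + 1))/5))*18 = -2*(-1 + √2)*18 = -10*(-⅕ + √2/5)*18 = (2 - 2*√2)*18 = 36 - 36*√2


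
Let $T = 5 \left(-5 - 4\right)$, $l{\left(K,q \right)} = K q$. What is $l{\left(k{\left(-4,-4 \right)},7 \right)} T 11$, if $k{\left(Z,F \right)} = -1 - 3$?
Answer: $13860$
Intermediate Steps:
$k{\left(Z,F \right)} = -4$ ($k{\left(Z,F \right)} = -1 - 3 = -4$)
$T = -45$ ($T = 5 \left(-9\right) = -45$)
$l{\left(k{\left(-4,-4 \right)},7 \right)} T 11 = \left(-4\right) 7 \left(-45\right) 11 = \left(-28\right) \left(-45\right) 11 = 1260 \cdot 11 = 13860$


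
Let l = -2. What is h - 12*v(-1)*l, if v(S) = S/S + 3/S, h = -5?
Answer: -53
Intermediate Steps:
v(S) = 1 + 3/S
h - 12*v(-1)*l = -5 - 12*(3 - 1)/(-1)*(-2) = -5 - 12*(-1*2)*(-2) = -5 - (-24)*(-2) = -5 - 12*4 = -5 - 48 = -53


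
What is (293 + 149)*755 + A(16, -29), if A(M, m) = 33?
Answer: 333743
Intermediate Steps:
(293 + 149)*755 + A(16, -29) = (293 + 149)*755 + 33 = 442*755 + 33 = 333710 + 33 = 333743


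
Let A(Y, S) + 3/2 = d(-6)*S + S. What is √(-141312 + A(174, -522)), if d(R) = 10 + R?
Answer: 3*I*√63966/2 ≈ 379.37*I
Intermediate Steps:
A(Y, S) = -3/2 + 5*S (A(Y, S) = -3/2 + ((10 - 6)*S + S) = -3/2 + (4*S + S) = -3/2 + 5*S)
√(-141312 + A(174, -522)) = √(-141312 + (-3/2 + 5*(-522))) = √(-141312 + (-3/2 - 2610)) = √(-141312 - 5223/2) = √(-287847/2) = 3*I*√63966/2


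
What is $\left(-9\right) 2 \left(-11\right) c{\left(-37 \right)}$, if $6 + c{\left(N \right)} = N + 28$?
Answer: $-2970$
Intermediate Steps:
$c{\left(N \right)} = 22 + N$ ($c{\left(N \right)} = -6 + \left(N + 28\right) = -6 + \left(28 + N\right) = 22 + N$)
$\left(-9\right) 2 \left(-11\right) c{\left(-37 \right)} = \left(-9\right) 2 \left(-11\right) \left(22 - 37\right) = \left(-18\right) \left(-11\right) \left(-15\right) = 198 \left(-15\right) = -2970$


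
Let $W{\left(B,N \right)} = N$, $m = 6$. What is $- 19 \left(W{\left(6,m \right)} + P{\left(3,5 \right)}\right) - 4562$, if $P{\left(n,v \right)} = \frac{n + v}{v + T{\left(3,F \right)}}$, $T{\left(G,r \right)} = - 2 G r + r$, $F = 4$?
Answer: $- \frac{69988}{15} \approx -4665.9$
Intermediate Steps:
$T{\left(G,r \right)} = r - 2 G r$ ($T{\left(G,r \right)} = - 2 G r + r = r - 2 G r$)
$P{\left(n,v \right)} = \frac{n + v}{-20 + v}$ ($P{\left(n,v \right)} = \frac{n + v}{v + 4 \left(1 - 6\right)} = \frac{n + v}{v + 4 \left(-5\right)} = \frac{n + v}{v - 20} = \frac{n + v}{-20 + v}$)
$- 19 \left(W{\left(6,m \right)} + P{\left(3,5 \right)}\right) - 4562 = - 19 \left(6 + \frac{3 + 5}{-20 + 5}\right) - 4562 = - 19 \left(6 + \frac{1}{-15} \cdot 8\right) - 4562 = - 19 \left(6 - \frac{8}{15}\right) - 4562 = \left(-19\right) \frac{82}{15} - 4562 = - \frac{1558}{15} - 4562 = - \frac{69988}{15}$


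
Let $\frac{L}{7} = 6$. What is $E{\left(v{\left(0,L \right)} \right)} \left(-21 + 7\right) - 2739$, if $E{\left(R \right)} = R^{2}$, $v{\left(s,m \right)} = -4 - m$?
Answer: $-32363$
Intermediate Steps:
$L = 42$ ($L = 7 \cdot 6 = 42$)
$E{\left(v{\left(0,L \right)} \right)} \left(-21 + 7\right) - 2739 = \left(-4 - 42\right)^{2} \left(-21 + 7\right) - 2739 = \left(-4 - 42\right)^{2} \left(-14\right) - 2739 = \left(-46\right)^{2} \left(-14\right) - 2739 = 2116 \left(-14\right) - 2739 = -29624 - 2739 = -32363$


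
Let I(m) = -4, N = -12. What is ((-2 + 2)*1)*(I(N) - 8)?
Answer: 0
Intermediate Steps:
((-2 + 2)*1)*(I(N) - 8) = ((-2 + 2)*1)*(-4 - 8) = (0*1)*(-12) = 0*(-12) = 0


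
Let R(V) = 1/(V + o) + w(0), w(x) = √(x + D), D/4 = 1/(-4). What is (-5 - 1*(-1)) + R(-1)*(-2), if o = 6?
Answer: -22/5 - 2*I ≈ -4.4 - 2.0*I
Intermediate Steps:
D = -1 (D = 4/(-4) = 4*(-¼) = -1)
w(x) = √(-1 + x) (w(x) = √(x - 1) = √(-1 + x))
R(V) = I + 1/(6 + V) (R(V) = 1/(V + 6) + √(-1 + 0) = 1/(6 + V) + √(-1) = 1/(6 + V) + I = I + 1/(6 + V))
(-5 - 1*(-1)) + R(-1)*(-2) = (-5 - 1*(-1)) + ((1 + 6*I + I*(-1))/(6 - 1))*(-2) = (-5 + 1) + ((1 + 6*I - I)/5)*(-2) = -4 + ((1 + 5*I)/5)*(-2) = -4 + (⅕ + I)*(-2) = -4 + (-⅖ - 2*I) = -22/5 - 2*I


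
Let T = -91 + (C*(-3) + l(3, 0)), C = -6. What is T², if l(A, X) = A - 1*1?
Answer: 5041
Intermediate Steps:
l(A, X) = -1 + A (l(A, X) = A - 1 = -1 + A)
T = -71 (T = -91 + (-6*(-3) + (-1 + 3)) = -91 + (18 + 2) = -91 + 20 = -71)
T² = (-71)² = 5041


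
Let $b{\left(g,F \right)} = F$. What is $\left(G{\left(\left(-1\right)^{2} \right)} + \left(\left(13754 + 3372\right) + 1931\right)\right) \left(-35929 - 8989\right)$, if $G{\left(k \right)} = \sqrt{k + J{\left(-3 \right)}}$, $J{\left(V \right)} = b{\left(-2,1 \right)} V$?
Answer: $-856002326 - 44918 i \sqrt{2} \approx -8.56 \cdot 10^{8} - 63524.0 i$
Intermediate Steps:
$J{\left(V \right)} = V$ ($J{\left(V \right)} = 1 V = V$)
$G{\left(k \right)} = \sqrt{-3 + k}$ ($G{\left(k \right)} = \sqrt{k - 3} = \sqrt{-3 + k}$)
$\left(G{\left(\left(-1\right)^{2} \right)} + \left(\left(13754 + 3372\right) + 1931\right)\right) \left(-35929 - 8989\right) = \left(\sqrt{-3 + \left(-1\right)^{2}} + \left(\left(13754 + 3372\right) + 1931\right)\right) \left(-35929 - 8989\right) = \left(\sqrt{-3 + 1} + \left(17126 + 1931\right)\right) \left(-44918\right) = \left(\sqrt{-2} + 19057\right) \left(-44918\right) = \left(i \sqrt{2} + 19057\right) \left(-44918\right) = \left(19057 + i \sqrt{2}\right) \left(-44918\right) = -856002326 - 44918 i \sqrt{2}$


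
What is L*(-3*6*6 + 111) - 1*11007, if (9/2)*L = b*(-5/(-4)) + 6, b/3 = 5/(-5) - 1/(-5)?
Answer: -11005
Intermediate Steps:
b = -12/5 (b = 3*(5/(-5) - 1/(-5)) = 3*(5*(-⅕) - 1*(-⅕)) = 3*(-1 + ⅕) = 3*(-⅘) = -12/5 ≈ -2.4000)
L = ⅔ (L = 2*(-(-12)/(-4) + 6)/9 = 2*(-(-12)*(-1)/4 + 6)/9 = 2*(-12/5*5/4 + 6)/9 = 2*(-3 + 6)/9 = (2/9)*3 = ⅔ ≈ 0.66667)
L*(-3*6*6 + 111) - 1*11007 = 2*(-3*6*6 + 111)/3 - 1*11007 = 2*(-18*6 + 111)/3 - 11007 = 2*(-108 + 111)/3 - 11007 = (⅔)*3 - 11007 = 2 - 11007 = -11005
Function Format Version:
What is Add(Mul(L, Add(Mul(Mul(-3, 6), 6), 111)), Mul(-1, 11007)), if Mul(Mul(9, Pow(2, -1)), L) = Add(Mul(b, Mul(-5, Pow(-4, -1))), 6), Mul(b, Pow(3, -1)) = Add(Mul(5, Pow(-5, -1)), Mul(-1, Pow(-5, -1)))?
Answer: -11005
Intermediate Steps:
b = Rational(-12, 5) (b = Mul(3, Add(Mul(5, Pow(-5, -1)), Mul(-1, Pow(-5, -1)))) = Mul(3, Add(Mul(5, Rational(-1, 5)), Mul(-1, Rational(-1, 5)))) = Mul(3, Add(-1, Rational(1, 5))) = Mul(3, Rational(-4, 5)) = Rational(-12, 5) ≈ -2.4000)
L = Rational(2, 3) (L = Mul(Rational(2, 9), Add(Mul(Rational(-12, 5), Mul(-5, Pow(-4, -1))), 6)) = Mul(Rational(2, 9), Add(Mul(Rational(-12, 5), Mul(-5, Rational(-1, 4))), 6)) = Mul(Rational(2, 9), Add(Mul(Rational(-12, 5), Rational(5, 4)), 6)) = Mul(Rational(2, 9), Add(-3, 6)) = Mul(Rational(2, 9), 3) = Rational(2, 3) ≈ 0.66667)
Add(Mul(L, Add(Mul(Mul(-3, 6), 6), 111)), Mul(-1, 11007)) = Add(Mul(Rational(2, 3), Add(Mul(Mul(-3, 6), 6), 111)), Mul(-1, 11007)) = Add(Mul(Rational(2, 3), Add(Mul(-18, 6), 111)), -11007) = Add(Mul(Rational(2, 3), Add(-108, 111)), -11007) = Add(Mul(Rational(2, 3), 3), -11007) = Add(2, -11007) = -11005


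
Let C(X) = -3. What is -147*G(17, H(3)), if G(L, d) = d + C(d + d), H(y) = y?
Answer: 0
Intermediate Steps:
G(L, d) = -3 + d (G(L, d) = d - 3 = -3 + d)
-147*G(17, H(3)) = -147*(-3 + 3) = -147*0 = 0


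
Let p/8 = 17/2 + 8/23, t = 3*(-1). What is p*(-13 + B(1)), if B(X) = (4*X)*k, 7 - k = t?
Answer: 43956/23 ≈ 1911.1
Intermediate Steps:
t = -3
k = 10 (k = 7 - 1*(-3) = 7 + 3 = 10)
B(X) = 40*X (B(X) = (4*X)*10 = 40*X)
p = 1628/23 (p = 8*(17/2 + 8/23) = 8*(407/46) = 1628/23 ≈ 70.783)
p*(-13 + B(1)) = 1628*(-13 + 40*1)/23 = 1628*(-13 + 40)/23 = (1628/23)*27 = 43956/23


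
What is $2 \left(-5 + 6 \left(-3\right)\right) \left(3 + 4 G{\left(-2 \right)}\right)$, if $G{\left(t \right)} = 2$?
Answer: $-506$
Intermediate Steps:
$2 \left(-5 + 6 \left(-3\right)\right) \left(3 + 4 G{\left(-2 \right)}\right) = 2 \left(-5 + 6 \left(-3\right)\right) \left(3 + 4 \cdot 2\right) = 2 \left(-5 - 18\right) \left(3 + 8\right) = 2 \left(-23\right) 11 = \left(-46\right) 11 = -506$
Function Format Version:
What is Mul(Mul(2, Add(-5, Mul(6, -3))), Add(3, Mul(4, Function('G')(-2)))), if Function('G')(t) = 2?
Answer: -506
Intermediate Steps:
Mul(Mul(2, Add(-5, Mul(6, -3))), Add(3, Mul(4, Function('G')(-2)))) = Mul(Mul(2, Add(-5, Mul(6, -3))), Add(3, Mul(4, 2))) = Mul(Mul(2, Add(-5, -18)), Add(3, 8)) = Mul(Mul(2, -23), 11) = Mul(-46, 11) = -506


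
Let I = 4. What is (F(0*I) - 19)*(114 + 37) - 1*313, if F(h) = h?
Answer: -3182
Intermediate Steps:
(F(0*I) - 19)*(114 + 37) - 1*313 = (0*4 - 19)*(114 + 37) - 1*313 = (0 - 19)*151 - 313 = -19*151 - 313 = -2869 - 313 = -3182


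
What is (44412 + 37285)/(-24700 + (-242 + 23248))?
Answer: -1061/22 ≈ -48.227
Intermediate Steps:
(44412 + 37285)/(-24700 + (-242 + 23248)) = 81697/(-24700 + 23006) = 81697/(-1694) = 81697*(-1/1694) = -1061/22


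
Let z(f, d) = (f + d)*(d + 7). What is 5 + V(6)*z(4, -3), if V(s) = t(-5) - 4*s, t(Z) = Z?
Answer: -111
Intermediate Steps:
z(f, d) = (7 + d)*(d + f) (z(f, d) = (d + f)*(7 + d) = (7 + d)*(d + f))
V(s) = -5 - 4*s
5 + V(6)*z(4, -3) = 5 + (-5 - 4*6)*((-3)² + 7*(-3) + 7*4 - 3*4) = 5 + (-5 - 24)*(9 - 21 + 28 - 12) = 5 - 29*4 = 5 - 116 = -111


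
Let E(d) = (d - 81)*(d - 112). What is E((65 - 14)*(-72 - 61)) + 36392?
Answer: 47363672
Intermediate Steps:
E(d) = (-112 + d)*(-81 + d) (E(d) = (-81 + d)*(-112 + d) = (-112 + d)*(-81 + d))
E((65 - 14)*(-72 - 61)) + 36392 = (9072 + ((65 - 14)*(-72 - 61))² - 193*(65 - 14)*(-72 - 61)) + 36392 = (9072 + (51*(-133))² - 9843*(-133)) + 36392 = (9072 + (-6783)² - 193*(-6783)) + 36392 = (9072 + 46009089 + 1309119) + 36392 = 47327280 + 36392 = 47363672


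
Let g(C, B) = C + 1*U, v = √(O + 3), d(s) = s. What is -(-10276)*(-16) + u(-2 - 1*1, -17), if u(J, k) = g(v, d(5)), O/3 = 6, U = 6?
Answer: -164410 + √21 ≈ -1.6441e+5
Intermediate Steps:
O = 18 (O = 3*6 = 18)
v = √21 (v = √(18 + 3) = √21 ≈ 4.5826)
g(C, B) = 6 + C (g(C, B) = C + 1*6 = C + 6 = 6 + C)
u(J, k) = 6 + √21
-(-10276)*(-16) + u(-2 - 1*1, -17) = -(-10276)*(-16) + (6 + √21) = -734*224 + (6 + √21) = -164416 + (6 + √21) = -164410 + √21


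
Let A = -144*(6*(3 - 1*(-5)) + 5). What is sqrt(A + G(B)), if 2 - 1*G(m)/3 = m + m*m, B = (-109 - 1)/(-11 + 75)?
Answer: 3*I*sqrt(868091)/32 ≈ 87.348*I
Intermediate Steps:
B = -55/32 (B = -110/64 = -110*1/64 = -55/32 ≈ -1.7188)
A = -7632 (A = -144*(6*(3 + 5) + 5) = -144*(6*8 + 5) = -144*(48 + 5) = -144*53 = -7632)
G(m) = 6 - 3*m - 3*m**2 (G(m) = 6 - 3*(m + m*m) = 6 - 3*(m + m**2) = 6 + (-3*m - 3*m**2) = 6 - 3*m - 3*m**2)
sqrt(A + G(B)) = sqrt(-7632 + (6 - 3*(-55/32) - 3*(-55/32)**2)) = sqrt(-7632 + (6 + 165/32 - 3*3025/1024)) = sqrt(-7632 + (6 + 165/32 - 9075/1024)) = sqrt(-7632 + 2349/1024) = sqrt(-7812819/1024) = 3*I*sqrt(868091)/32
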